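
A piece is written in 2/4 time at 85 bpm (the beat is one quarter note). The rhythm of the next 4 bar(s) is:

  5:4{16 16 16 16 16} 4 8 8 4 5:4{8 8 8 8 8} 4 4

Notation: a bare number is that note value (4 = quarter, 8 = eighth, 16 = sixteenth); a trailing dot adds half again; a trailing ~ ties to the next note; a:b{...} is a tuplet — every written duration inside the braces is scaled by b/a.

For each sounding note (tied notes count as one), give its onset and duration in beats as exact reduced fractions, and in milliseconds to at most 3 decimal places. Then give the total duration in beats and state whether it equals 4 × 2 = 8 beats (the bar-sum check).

1) 0.0ms=0b +141.176ms=1/5b
2) 141.176ms=1/5b +141.176ms=1/5b
3) 282.353ms=2/5b +141.176ms=1/5b
4) 423.529ms=3/5b +141.176ms=1/5b
5) 564.706ms=4/5b +141.176ms=1/5b
6) 705.882ms=1b +705.882ms=1b
7) 1411.765ms=2b +352.941ms=1/2b
8) 1764.706ms=5/2b +352.941ms=1/2b
9) 2117.647ms=3b +705.882ms=1b
10) 2823.529ms=4b +282.353ms=2/5b
11) 3105.882ms=22/5b +282.353ms=2/5b
12) 3388.235ms=24/5b +282.353ms=2/5b
13) 3670.588ms=26/5b +282.353ms=2/5b
14) 3952.941ms=28/5b +282.353ms=2/5b
15) 4235.294ms=6b +705.882ms=1b
16) 4941.176ms=7b +705.882ms=1b
Σ=8b of 8 (85bpm 2/4) — PASS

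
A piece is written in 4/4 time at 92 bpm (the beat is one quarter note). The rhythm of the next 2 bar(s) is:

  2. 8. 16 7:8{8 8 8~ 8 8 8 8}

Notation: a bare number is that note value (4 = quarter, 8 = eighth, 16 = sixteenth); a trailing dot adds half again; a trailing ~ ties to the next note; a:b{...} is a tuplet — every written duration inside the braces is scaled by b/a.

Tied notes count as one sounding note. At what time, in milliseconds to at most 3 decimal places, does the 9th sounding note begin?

1. 0.0ms @ 0 + 1956.522ms (3)
2. 1956.522ms @ 3 + 489.13ms (3/4)
3. 2445.652ms @ 15/4 + 163.043ms (1/4)
4. 2608.696ms @ 4 + 372.671ms (4/7)
5. 2981.366ms @ 32/7 + 372.671ms (4/7)
6. 3354.037ms @ 36/7 + 745.342ms (8/7)
7. 4099.379ms @ 44/7 + 372.671ms (4/7)
8. 4472.05ms @ 48/7 + 372.671ms (4/7)
9. 4844.72ms @ 52/7 + 372.671ms (4/7)

note 9 onset = 52/7b = 4844.72ms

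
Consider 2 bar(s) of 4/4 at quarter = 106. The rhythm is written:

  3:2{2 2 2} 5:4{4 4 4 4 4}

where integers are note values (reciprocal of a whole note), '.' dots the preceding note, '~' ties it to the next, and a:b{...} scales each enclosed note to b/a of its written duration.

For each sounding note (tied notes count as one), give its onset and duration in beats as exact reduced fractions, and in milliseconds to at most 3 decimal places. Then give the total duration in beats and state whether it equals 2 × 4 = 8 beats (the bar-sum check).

1) 0.0ms=0b +754.717ms=4/3b
2) 754.717ms=4/3b +754.717ms=4/3b
3) 1509.434ms=8/3b +754.717ms=4/3b
4) 2264.151ms=4b +452.83ms=4/5b
5) 2716.981ms=24/5b +452.83ms=4/5b
6) 3169.811ms=28/5b +452.83ms=4/5b
7) 3622.642ms=32/5b +452.83ms=4/5b
8) 4075.472ms=36/5b +452.83ms=4/5b
Σ=8b of 8 (106bpm 4/4) — PASS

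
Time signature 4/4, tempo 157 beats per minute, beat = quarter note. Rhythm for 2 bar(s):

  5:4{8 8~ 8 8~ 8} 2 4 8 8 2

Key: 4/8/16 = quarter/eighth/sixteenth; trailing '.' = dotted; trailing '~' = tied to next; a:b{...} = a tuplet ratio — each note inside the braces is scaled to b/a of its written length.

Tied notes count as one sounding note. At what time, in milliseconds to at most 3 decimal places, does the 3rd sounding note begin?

note 3 onset = 6/5b = 458.599ms

1. 0.0ms @ 0 + 152.866ms (2/5)
2. 152.866ms @ 2/5 + 305.732ms (4/5)
3. 458.599ms @ 6/5 + 305.732ms (4/5)
4. 764.331ms @ 2 + 764.331ms (2)
5. 1528.662ms @ 4 + 382.166ms (1)
6. 1910.828ms @ 5 + 191.083ms (1/2)
7. 2101.911ms @ 11/2 + 191.083ms (1/2)
8. 2292.994ms @ 6 + 764.331ms (2)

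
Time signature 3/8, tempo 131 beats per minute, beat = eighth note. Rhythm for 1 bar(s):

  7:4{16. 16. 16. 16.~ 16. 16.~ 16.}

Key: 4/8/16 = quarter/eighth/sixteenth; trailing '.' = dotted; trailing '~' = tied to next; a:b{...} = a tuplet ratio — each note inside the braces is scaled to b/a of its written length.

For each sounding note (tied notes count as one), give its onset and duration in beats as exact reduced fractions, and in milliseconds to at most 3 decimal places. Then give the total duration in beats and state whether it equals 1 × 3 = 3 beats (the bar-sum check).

1) 0.0ms=0b +196.292ms=3/7b
2) 196.292ms=3/7b +196.292ms=3/7b
3) 392.585ms=6/7b +196.292ms=3/7b
4) 588.877ms=9/7b +392.585ms=6/7b
5) 981.461ms=15/7b +392.585ms=6/7b
Σ=3b of 3 (131bpm 3/8) — PASS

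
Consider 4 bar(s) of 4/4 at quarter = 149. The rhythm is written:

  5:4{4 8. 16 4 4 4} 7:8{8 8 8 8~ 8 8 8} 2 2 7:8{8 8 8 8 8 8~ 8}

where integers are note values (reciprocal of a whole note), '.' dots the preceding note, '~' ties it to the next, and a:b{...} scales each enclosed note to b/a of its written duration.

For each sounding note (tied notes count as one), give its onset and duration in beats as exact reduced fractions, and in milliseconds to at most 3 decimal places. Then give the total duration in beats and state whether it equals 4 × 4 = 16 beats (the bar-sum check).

1) 0.0ms=0b +322.148ms=4/5b
2) 322.148ms=4/5b +241.611ms=3/5b
3) 563.758ms=7/5b +80.537ms=1/5b
4) 644.295ms=8/5b +322.148ms=4/5b
5) 966.443ms=12/5b +322.148ms=4/5b
6) 1288.591ms=16/5b +322.148ms=4/5b
7) 1610.738ms=4b +230.105ms=4/7b
8) 1840.844ms=32/7b +230.105ms=4/7b
9) 2070.949ms=36/7b +230.105ms=4/7b
10) 2301.055ms=40/7b +460.211ms=8/7b
11) 2761.266ms=48/7b +230.105ms=4/7b
12) 2991.371ms=52/7b +230.105ms=4/7b
13) 3221.477ms=8b +805.369ms=2b
14) 4026.846ms=10b +805.369ms=2b
15) 4832.215ms=12b +230.105ms=4/7b
16) 5062.32ms=88/7b +230.105ms=4/7b
17) 5292.426ms=92/7b +230.105ms=4/7b
18) 5522.531ms=96/7b +230.105ms=4/7b
19) 5752.637ms=100/7b +230.105ms=4/7b
20) 5982.742ms=104/7b +460.211ms=8/7b
Σ=16b of 16 (149bpm 4/4) — PASS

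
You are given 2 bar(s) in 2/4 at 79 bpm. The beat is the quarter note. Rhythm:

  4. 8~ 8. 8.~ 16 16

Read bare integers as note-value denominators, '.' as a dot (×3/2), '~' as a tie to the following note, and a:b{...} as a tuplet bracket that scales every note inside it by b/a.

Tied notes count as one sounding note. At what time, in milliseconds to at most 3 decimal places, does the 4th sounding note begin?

1. 0.0ms @ 0 + 1139.241ms (3/2)
2. 1139.241ms @ 3/2 + 949.367ms (5/4)
3. 2088.608ms @ 11/4 + 759.494ms (1)
4. 2848.101ms @ 15/4 + 189.873ms (1/4)

note 4 onset = 15/4b = 2848.101ms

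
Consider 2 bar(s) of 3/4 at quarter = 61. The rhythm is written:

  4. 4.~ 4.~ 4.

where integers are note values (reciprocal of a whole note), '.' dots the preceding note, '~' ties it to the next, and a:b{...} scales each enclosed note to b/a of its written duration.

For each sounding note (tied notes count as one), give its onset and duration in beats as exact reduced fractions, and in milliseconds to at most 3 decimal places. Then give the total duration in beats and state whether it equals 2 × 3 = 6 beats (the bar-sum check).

1) 0.0ms=0b +1475.41ms=3/2b
2) 1475.41ms=3/2b +4426.23ms=9/2b
Σ=6b of 6 (61bpm 3/4) — PASS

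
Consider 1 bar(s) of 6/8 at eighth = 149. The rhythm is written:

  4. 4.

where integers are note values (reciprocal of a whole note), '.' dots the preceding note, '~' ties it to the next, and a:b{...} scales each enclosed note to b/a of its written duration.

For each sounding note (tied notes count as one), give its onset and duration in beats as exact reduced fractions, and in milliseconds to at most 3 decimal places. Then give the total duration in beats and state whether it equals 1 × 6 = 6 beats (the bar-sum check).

1) 0.0ms=0b +1208.054ms=3b
2) 1208.054ms=3b +1208.054ms=3b
Σ=6b of 6 (149bpm 6/8) — PASS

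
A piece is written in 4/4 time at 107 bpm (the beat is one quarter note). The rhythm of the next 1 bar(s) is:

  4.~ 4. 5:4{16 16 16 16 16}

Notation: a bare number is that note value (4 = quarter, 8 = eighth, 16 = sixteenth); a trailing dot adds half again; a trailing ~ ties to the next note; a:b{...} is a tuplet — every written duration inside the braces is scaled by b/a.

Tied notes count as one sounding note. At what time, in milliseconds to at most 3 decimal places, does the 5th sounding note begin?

note 5 onset = 18/5b = 2018.692ms

1. 0.0ms @ 0 + 1682.243ms (3)
2. 1682.243ms @ 3 + 112.15ms (1/5)
3. 1794.393ms @ 16/5 + 112.15ms (1/5)
4. 1906.542ms @ 17/5 + 112.15ms (1/5)
5. 2018.692ms @ 18/5 + 112.15ms (1/5)
6. 2130.841ms @ 19/5 + 112.15ms (1/5)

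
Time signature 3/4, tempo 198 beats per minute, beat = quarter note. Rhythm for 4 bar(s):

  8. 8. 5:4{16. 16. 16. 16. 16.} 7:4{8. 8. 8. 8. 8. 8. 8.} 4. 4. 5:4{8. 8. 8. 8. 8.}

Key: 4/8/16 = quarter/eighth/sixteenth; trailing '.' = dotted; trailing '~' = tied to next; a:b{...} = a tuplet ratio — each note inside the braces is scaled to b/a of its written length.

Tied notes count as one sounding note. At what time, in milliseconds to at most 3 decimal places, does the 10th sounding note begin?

1. 0.0ms @ 0 + 227.273ms (3/4)
2. 227.273ms @ 3/4 + 227.273ms (3/4)
3. 454.545ms @ 3/2 + 90.909ms (3/10)
4. 545.455ms @ 9/5 + 90.909ms (3/10)
5. 636.364ms @ 21/10 + 90.909ms (3/10)
6. 727.273ms @ 12/5 + 90.909ms (3/10)
7. 818.182ms @ 27/10 + 90.909ms (3/10)
8. 909.091ms @ 3 + 129.87ms (3/7)
9. 1038.961ms @ 24/7 + 129.87ms (3/7)
10. 1168.831ms @ 27/7 + 129.87ms (3/7)
11. 1298.701ms @ 30/7 + 129.87ms (3/7)
12. 1428.571ms @ 33/7 + 129.87ms (3/7)
13. 1558.442ms @ 36/7 + 129.87ms (3/7)
14. 1688.312ms @ 39/7 + 129.87ms (3/7)
15. 1818.182ms @ 6 + 454.545ms (3/2)
16. 2272.727ms @ 15/2 + 454.545ms (3/2)
17. 2727.273ms @ 9 + 181.818ms (3/5)
18. 2909.091ms @ 48/5 + 181.818ms (3/5)
19. 3090.909ms @ 51/5 + 181.818ms (3/5)
20. 3272.727ms @ 54/5 + 181.818ms (3/5)
21. 3454.545ms @ 57/5 + 181.818ms (3/5)

note 10 onset = 27/7b = 1168.831ms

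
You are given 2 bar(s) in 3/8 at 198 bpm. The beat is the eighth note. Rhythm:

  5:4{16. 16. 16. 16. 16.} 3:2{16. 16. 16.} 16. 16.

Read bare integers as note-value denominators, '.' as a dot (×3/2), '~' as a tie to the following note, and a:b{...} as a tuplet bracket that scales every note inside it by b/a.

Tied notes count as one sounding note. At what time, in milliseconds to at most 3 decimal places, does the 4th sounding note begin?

1. 0.0ms @ 0 + 181.818ms (3/5)
2. 181.818ms @ 3/5 + 181.818ms (3/5)
3. 363.636ms @ 6/5 + 181.818ms (3/5)
4. 545.455ms @ 9/5 + 181.818ms (3/5)
5. 727.273ms @ 12/5 + 181.818ms (3/5)
6. 909.091ms @ 3 + 151.515ms (1/2)
7. 1060.606ms @ 7/2 + 151.515ms (1/2)
8. 1212.121ms @ 4 + 151.515ms (1/2)
9. 1363.636ms @ 9/2 + 227.273ms (3/4)
10. 1590.909ms @ 21/4 + 227.273ms (3/4)

note 4 onset = 9/5b = 545.455ms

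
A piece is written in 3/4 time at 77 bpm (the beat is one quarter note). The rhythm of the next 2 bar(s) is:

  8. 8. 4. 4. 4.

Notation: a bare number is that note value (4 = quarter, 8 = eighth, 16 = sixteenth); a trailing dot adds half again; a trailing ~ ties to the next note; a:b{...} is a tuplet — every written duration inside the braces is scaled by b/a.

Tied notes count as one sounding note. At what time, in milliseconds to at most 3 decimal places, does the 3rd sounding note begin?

1. 0.0ms @ 0 + 584.416ms (3/4)
2. 584.416ms @ 3/4 + 584.416ms (3/4)
3. 1168.831ms @ 3/2 + 1168.831ms (3/2)
4. 2337.662ms @ 3 + 1168.831ms (3/2)
5. 3506.494ms @ 9/2 + 1168.831ms (3/2)

note 3 onset = 3/2b = 1168.831ms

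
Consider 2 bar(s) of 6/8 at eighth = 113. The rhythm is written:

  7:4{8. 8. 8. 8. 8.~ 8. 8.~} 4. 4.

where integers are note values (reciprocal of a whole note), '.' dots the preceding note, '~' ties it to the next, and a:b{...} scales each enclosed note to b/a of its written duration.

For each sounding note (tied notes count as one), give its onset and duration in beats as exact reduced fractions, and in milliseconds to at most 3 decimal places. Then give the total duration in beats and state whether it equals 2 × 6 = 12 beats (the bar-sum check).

1) 0.0ms=0b +455.12ms=6/7b
2) 455.12ms=6/7b +455.12ms=6/7b
3) 910.24ms=12/7b +455.12ms=6/7b
4) 1365.36ms=18/7b +455.12ms=6/7b
5) 1820.48ms=24/7b +910.24ms=12/7b
6) 2730.721ms=36/7b +2048.04ms=27/7b
7) 4778.761ms=9b +1592.92ms=3b
Σ=12b of 12 (113bpm 6/8) — PASS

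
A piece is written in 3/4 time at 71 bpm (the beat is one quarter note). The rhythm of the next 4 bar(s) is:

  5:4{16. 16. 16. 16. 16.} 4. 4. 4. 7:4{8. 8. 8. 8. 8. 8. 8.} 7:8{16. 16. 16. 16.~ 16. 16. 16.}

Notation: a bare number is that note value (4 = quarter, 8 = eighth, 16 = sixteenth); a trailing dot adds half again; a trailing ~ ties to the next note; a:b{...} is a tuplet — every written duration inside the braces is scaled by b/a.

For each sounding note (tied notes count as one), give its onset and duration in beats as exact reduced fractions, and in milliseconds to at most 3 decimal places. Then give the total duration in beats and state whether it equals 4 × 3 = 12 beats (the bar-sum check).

1) 0.0ms=0b +253.521ms=3/10b
2) 253.521ms=3/10b +253.521ms=3/10b
3) 507.042ms=3/5b +253.521ms=3/10b
4) 760.563ms=9/10b +253.521ms=3/10b
5) 1014.085ms=6/5b +253.521ms=3/10b
6) 1267.606ms=3/2b +1267.606ms=3/2b
7) 2535.211ms=3b +1267.606ms=3/2b
8) 3802.817ms=9/2b +1267.606ms=3/2b
9) 5070.423ms=6b +362.173ms=3/7b
10) 5432.596ms=45/7b +362.173ms=3/7b
11) 5794.769ms=48/7b +362.173ms=3/7b
12) 6156.942ms=51/7b +362.173ms=3/7b
13) 6519.115ms=54/7b +362.173ms=3/7b
14) 6881.288ms=57/7b +362.173ms=3/7b
15) 7243.461ms=60/7b +362.173ms=3/7b
16) 7605.634ms=9b +362.173ms=3/7b
17) 7967.807ms=66/7b +362.173ms=3/7b
18) 8329.98ms=69/7b +362.173ms=3/7b
19) 8692.153ms=72/7b +724.346ms=6/7b
20) 9416.499ms=78/7b +362.173ms=3/7b
21) 9778.672ms=81/7b +362.173ms=3/7b
Σ=12b of 12 (71bpm 3/4) — PASS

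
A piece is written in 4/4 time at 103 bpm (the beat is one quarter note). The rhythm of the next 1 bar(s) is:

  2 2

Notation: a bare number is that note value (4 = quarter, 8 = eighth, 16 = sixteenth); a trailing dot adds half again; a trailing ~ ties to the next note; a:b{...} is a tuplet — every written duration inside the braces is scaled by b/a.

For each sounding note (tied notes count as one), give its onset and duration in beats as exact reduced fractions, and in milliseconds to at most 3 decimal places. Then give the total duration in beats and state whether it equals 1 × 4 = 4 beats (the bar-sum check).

1) 0.0ms=0b +1165.049ms=2b
2) 1165.049ms=2b +1165.049ms=2b
Σ=4b of 4 (103bpm 4/4) — PASS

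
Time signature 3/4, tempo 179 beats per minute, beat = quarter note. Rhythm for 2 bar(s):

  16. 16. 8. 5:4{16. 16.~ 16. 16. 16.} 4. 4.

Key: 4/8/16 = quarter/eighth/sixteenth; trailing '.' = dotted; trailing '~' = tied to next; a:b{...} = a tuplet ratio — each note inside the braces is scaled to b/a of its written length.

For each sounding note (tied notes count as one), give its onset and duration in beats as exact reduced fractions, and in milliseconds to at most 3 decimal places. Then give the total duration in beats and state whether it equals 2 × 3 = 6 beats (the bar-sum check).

1) 0.0ms=0b +125.698ms=3/8b
2) 125.698ms=3/8b +125.698ms=3/8b
3) 251.397ms=3/4b +251.397ms=3/4b
4) 502.793ms=3/2b +100.559ms=3/10b
5) 603.352ms=9/5b +201.117ms=3/5b
6) 804.469ms=12/5b +100.559ms=3/10b
7) 905.028ms=27/10b +100.559ms=3/10b
8) 1005.587ms=3b +502.793ms=3/2b
9) 1508.38ms=9/2b +502.793ms=3/2b
Σ=6b of 6 (179bpm 3/4) — PASS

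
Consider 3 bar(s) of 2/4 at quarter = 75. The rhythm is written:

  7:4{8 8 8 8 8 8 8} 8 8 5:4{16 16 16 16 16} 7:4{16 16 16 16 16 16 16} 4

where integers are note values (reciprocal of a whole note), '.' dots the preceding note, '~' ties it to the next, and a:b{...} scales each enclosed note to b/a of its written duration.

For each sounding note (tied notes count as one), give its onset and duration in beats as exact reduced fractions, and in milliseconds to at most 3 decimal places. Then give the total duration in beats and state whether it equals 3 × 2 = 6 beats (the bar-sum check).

1) 0.0ms=0b +228.571ms=2/7b
2) 228.571ms=2/7b +228.571ms=2/7b
3) 457.143ms=4/7b +228.571ms=2/7b
4) 685.714ms=6/7b +228.571ms=2/7b
5) 914.286ms=8/7b +228.571ms=2/7b
6) 1142.857ms=10/7b +228.571ms=2/7b
7) 1371.429ms=12/7b +228.571ms=2/7b
8) 1600.0ms=2b +400.0ms=1/2b
9) 2000.0ms=5/2b +400.0ms=1/2b
10) 2400.0ms=3b +160.0ms=1/5b
11) 2560.0ms=16/5b +160.0ms=1/5b
12) 2720.0ms=17/5b +160.0ms=1/5b
13) 2880.0ms=18/5b +160.0ms=1/5b
14) 3040.0ms=19/5b +160.0ms=1/5b
15) 3200.0ms=4b +114.286ms=1/7b
16) 3314.286ms=29/7b +114.286ms=1/7b
17) 3428.571ms=30/7b +114.286ms=1/7b
18) 3542.857ms=31/7b +114.286ms=1/7b
19) 3657.143ms=32/7b +114.286ms=1/7b
20) 3771.429ms=33/7b +114.286ms=1/7b
21) 3885.714ms=34/7b +114.286ms=1/7b
22) 4000.0ms=5b +800.0ms=1b
Σ=6b of 6 (75bpm 2/4) — PASS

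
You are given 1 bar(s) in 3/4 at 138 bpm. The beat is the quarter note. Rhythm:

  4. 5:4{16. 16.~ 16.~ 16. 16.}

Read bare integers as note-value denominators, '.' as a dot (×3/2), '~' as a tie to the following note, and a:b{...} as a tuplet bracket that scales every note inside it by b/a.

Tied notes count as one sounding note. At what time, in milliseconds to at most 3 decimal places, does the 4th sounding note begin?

1. 0.0ms @ 0 + 652.174ms (3/2)
2. 652.174ms @ 3/2 + 130.435ms (3/10)
3. 782.609ms @ 9/5 + 391.304ms (9/10)
4. 1173.913ms @ 27/10 + 130.435ms (3/10)

note 4 onset = 27/10b = 1173.913ms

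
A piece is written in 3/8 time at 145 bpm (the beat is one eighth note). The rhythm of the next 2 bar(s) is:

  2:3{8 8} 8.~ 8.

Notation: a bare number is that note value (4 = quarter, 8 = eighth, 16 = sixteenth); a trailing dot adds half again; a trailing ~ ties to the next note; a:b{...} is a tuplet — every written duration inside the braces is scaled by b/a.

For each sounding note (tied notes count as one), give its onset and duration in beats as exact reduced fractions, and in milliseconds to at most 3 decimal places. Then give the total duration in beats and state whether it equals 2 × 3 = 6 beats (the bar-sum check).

1) 0.0ms=0b +620.69ms=3/2b
2) 620.69ms=3/2b +620.69ms=3/2b
3) 1241.379ms=3b +1241.379ms=3b
Σ=6b of 6 (145bpm 3/8) — PASS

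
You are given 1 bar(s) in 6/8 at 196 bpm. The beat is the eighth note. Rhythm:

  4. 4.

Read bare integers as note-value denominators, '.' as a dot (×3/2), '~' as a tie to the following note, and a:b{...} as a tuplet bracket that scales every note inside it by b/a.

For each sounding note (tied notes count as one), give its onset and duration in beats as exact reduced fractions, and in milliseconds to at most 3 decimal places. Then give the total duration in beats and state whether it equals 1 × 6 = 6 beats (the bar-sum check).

1) 0.0ms=0b +918.367ms=3b
2) 918.367ms=3b +918.367ms=3b
Σ=6b of 6 (196bpm 6/8) — PASS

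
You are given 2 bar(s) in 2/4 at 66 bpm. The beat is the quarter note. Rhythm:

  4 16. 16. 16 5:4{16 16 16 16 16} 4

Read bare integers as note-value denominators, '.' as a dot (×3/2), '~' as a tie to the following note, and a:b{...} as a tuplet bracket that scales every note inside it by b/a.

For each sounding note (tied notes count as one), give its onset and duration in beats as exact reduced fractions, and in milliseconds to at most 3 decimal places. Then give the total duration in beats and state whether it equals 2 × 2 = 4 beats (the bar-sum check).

1) 0.0ms=0b +909.091ms=1b
2) 909.091ms=1b +340.909ms=3/8b
3) 1250.0ms=11/8b +340.909ms=3/8b
4) 1590.909ms=7/4b +227.273ms=1/4b
5) 1818.182ms=2b +181.818ms=1/5b
6) 2000.0ms=11/5b +181.818ms=1/5b
7) 2181.818ms=12/5b +181.818ms=1/5b
8) 2363.636ms=13/5b +181.818ms=1/5b
9) 2545.455ms=14/5b +181.818ms=1/5b
10) 2727.273ms=3b +909.091ms=1b
Σ=4b of 4 (66bpm 2/4) — PASS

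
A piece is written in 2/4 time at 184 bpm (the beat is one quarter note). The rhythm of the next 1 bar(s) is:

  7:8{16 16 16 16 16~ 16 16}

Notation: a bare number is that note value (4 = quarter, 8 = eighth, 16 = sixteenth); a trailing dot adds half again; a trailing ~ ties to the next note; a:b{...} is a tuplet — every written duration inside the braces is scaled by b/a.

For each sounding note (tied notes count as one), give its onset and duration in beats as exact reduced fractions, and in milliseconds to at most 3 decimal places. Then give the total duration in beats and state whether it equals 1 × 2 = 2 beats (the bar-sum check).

1) 0.0ms=0b +93.168ms=2/7b
2) 93.168ms=2/7b +93.168ms=2/7b
3) 186.335ms=4/7b +93.168ms=2/7b
4) 279.503ms=6/7b +93.168ms=2/7b
5) 372.671ms=8/7b +186.335ms=4/7b
6) 559.006ms=12/7b +93.168ms=2/7b
Σ=2b of 2 (184bpm 2/4) — PASS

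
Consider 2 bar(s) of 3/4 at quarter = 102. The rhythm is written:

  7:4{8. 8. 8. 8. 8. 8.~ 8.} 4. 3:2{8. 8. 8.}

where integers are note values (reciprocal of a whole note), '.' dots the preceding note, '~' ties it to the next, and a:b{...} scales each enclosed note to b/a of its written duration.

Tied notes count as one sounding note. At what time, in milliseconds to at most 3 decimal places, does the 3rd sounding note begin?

note 3 onset = 6/7b = 504.202ms

1. 0.0ms @ 0 + 252.101ms (3/7)
2. 252.101ms @ 3/7 + 252.101ms (3/7)
3. 504.202ms @ 6/7 + 252.101ms (3/7)
4. 756.303ms @ 9/7 + 252.101ms (3/7)
5. 1008.403ms @ 12/7 + 252.101ms (3/7)
6. 1260.504ms @ 15/7 + 504.202ms (6/7)
7. 1764.706ms @ 3 + 882.353ms (3/2)
8. 2647.059ms @ 9/2 + 294.118ms (1/2)
9. 2941.176ms @ 5 + 294.118ms (1/2)
10. 3235.294ms @ 11/2 + 294.118ms (1/2)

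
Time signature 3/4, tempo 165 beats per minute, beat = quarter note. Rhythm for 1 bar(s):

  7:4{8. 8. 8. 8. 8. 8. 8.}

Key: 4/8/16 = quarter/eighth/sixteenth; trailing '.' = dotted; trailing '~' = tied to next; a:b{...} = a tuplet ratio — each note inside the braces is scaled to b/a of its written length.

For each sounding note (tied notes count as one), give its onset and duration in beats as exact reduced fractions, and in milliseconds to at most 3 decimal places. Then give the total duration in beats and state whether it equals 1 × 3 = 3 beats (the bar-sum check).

1) 0.0ms=0b +155.844ms=3/7b
2) 155.844ms=3/7b +155.844ms=3/7b
3) 311.688ms=6/7b +155.844ms=3/7b
4) 467.532ms=9/7b +155.844ms=3/7b
5) 623.377ms=12/7b +155.844ms=3/7b
6) 779.221ms=15/7b +155.844ms=3/7b
7) 935.065ms=18/7b +155.844ms=3/7b
Σ=3b of 3 (165bpm 3/4) — PASS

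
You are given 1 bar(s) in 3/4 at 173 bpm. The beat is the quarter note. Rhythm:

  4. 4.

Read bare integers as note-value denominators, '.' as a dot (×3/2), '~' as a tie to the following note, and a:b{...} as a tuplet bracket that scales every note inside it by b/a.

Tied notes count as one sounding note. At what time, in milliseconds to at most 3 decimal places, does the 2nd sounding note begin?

1. 0.0ms @ 0 + 520.231ms (3/2)
2. 520.231ms @ 3/2 + 520.231ms (3/2)

note 2 onset = 3/2b = 520.231ms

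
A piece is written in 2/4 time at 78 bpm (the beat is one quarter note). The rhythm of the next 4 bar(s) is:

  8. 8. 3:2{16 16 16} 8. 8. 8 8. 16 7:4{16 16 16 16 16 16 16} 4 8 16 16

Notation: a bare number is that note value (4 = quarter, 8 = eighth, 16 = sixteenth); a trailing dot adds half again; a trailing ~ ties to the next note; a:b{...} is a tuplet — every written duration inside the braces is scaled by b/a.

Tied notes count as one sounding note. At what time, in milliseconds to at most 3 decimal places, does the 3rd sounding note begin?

note 3 onset = 3/2b = 1153.846ms

1. 0.0ms @ 0 + 576.923ms (3/4)
2. 576.923ms @ 3/4 + 576.923ms (3/4)
3. 1153.846ms @ 3/2 + 128.205ms (1/6)
4. 1282.051ms @ 5/3 + 128.205ms (1/6)
5. 1410.256ms @ 11/6 + 128.205ms (1/6)
6. 1538.462ms @ 2 + 576.923ms (3/4)
7. 2115.385ms @ 11/4 + 576.923ms (3/4)
8. 2692.308ms @ 7/2 + 384.615ms (1/2)
9. 3076.923ms @ 4 + 576.923ms (3/4)
10. 3653.846ms @ 19/4 + 192.308ms (1/4)
11. 3846.154ms @ 5 + 109.89ms (1/7)
12. 3956.044ms @ 36/7 + 109.89ms (1/7)
13. 4065.934ms @ 37/7 + 109.89ms (1/7)
14. 4175.824ms @ 38/7 + 109.89ms (1/7)
15. 4285.714ms @ 39/7 + 109.89ms (1/7)
16. 4395.604ms @ 40/7 + 109.89ms (1/7)
17. 4505.495ms @ 41/7 + 109.89ms (1/7)
18. 4615.385ms @ 6 + 769.231ms (1)
19. 5384.615ms @ 7 + 384.615ms (1/2)
20. 5769.231ms @ 15/2 + 192.308ms (1/4)
21. 5961.538ms @ 31/4 + 192.308ms (1/4)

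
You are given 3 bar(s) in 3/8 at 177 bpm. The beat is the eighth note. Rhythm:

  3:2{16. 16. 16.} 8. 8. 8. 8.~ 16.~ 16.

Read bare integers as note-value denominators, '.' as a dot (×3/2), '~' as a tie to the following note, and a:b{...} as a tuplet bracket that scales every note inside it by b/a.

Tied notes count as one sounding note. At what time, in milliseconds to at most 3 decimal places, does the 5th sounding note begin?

note 5 onset = 3b = 1016.949ms

1. 0.0ms @ 0 + 169.492ms (1/2)
2. 169.492ms @ 1/2 + 169.492ms (1/2)
3. 338.983ms @ 1 + 169.492ms (1/2)
4. 508.475ms @ 3/2 + 508.475ms (3/2)
5. 1016.949ms @ 3 + 508.475ms (3/2)
6. 1525.424ms @ 9/2 + 508.475ms (3/2)
7. 2033.898ms @ 6 + 1016.949ms (3)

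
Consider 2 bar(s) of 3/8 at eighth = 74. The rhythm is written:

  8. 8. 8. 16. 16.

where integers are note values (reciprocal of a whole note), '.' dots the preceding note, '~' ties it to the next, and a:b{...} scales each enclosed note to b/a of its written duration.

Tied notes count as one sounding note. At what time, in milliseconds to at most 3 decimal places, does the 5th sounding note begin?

1. 0.0ms @ 0 + 1216.216ms (3/2)
2. 1216.216ms @ 3/2 + 1216.216ms (3/2)
3. 2432.432ms @ 3 + 1216.216ms (3/2)
4. 3648.649ms @ 9/2 + 608.108ms (3/4)
5. 4256.757ms @ 21/4 + 608.108ms (3/4)

note 5 onset = 21/4b = 4256.757ms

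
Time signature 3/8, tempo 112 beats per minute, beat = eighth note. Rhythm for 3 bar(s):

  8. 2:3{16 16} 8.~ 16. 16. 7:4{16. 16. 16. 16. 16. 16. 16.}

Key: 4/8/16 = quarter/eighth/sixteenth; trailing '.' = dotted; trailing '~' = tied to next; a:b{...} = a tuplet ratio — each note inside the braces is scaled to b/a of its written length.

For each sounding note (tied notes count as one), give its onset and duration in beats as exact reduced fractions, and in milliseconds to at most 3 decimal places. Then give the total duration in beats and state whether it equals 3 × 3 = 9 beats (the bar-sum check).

1) 0.0ms=0b +803.571ms=3/2b
2) 803.571ms=3/2b +401.786ms=3/4b
3) 1205.357ms=9/4b +401.786ms=3/4b
4) 1607.143ms=3b +1205.357ms=9/4b
5) 2812.5ms=21/4b +401.786ms=3/4b
6) 3214.286ms=6b +229.592ms=3/7b
7) 3443.878ms=45/7b +229.592ms=3/7b
8) 3673.469ms=48/7b +229.592ms=3/7b
9) 3903.061ms=51/7b +229.592ms=3/7b
10) 4132.653ms=54/7b +229.592ms=3/7b
11) 4362.245ms=57/7b +229.592ms=3/7b
12) 4591.837ms=60/7b +229.592ms=3/7b
Σ=9b of 9 (112bpm 3/8) — PASS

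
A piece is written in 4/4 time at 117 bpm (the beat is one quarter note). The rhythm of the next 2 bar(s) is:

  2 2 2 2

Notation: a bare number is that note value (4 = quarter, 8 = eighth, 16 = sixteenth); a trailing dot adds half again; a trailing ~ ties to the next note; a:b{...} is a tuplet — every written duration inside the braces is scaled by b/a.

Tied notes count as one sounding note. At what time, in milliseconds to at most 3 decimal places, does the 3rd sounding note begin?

note 3 onset = 4b = 2051.282ms

1. 0.0ms @ 0 + 1025.641ms (2)
2. 1025.641ms @ 2 + 1025.641ms (2)
3. 2051.282ms @ 4 + 1025.641ms (2)
4. 3076.923ms @ 6 + 1025.641ms (2)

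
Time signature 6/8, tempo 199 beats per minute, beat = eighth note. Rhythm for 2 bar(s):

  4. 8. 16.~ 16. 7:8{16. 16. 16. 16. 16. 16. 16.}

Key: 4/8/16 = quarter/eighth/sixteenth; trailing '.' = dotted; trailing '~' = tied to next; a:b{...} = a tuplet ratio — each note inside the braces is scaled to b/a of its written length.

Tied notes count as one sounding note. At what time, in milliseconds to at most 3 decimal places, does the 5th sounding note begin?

note 5 onset = 48/7b = 2067.48ms

1. 0.0ms @ 0 + 904.523ms (3)
2. 904.523ms @ 3 + 452.261ms (3/2)
3. 1356.784ms @ 9/2 + 452.261ms (3/2)
4. 1809.045ms @ 6 + 258.435ms (6/7)
5. 2067.48ms @ 48/7 + 258.435ms (6/7)
6. 2325.915ms @ 54/7 + 258.435ms (6/7)
7. 2584.35ms @ 60/7 + 258.435ms (6/7)
8. 2842.785ms @ 66/7 + 258.435ms (6/7)
9. 3101.22ms @ 72/7 + 258.435ms (6/7)
10. 3359.655ms @ 78/7 + 258.435ms (6/7)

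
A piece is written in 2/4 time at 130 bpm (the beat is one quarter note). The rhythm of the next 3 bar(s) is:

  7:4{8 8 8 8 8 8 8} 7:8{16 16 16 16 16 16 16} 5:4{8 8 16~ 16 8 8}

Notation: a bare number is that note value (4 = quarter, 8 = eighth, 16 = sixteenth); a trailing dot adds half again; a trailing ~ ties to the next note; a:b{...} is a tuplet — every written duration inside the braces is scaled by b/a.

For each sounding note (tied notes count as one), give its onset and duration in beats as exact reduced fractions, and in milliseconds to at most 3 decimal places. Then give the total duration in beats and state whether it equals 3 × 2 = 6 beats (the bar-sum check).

1) 0.0ms=0b +131.868ms=2/7b
2) 131.868ms=2/7b +131.868ms=2/7b
3) 263.736ms=4/7b +131.868ms=2/7b
4) 395.604ms=6/7b +131.868ms=2/7b
5) 527.473ms=8/7b +131.868ms=2/7b
6) 659.341ms=10/7b +131.868ms=2/7b
7) 791.209ms=12/7b +131.868ms=2/7b
8) 923.077ms=2b +131.868ms=2/7b
9) 1054.945ms=16/7b +131.868ms=2/7b
10) 1186.813ms=18/7b +131.868ms=2/7b
11) 1318.681ms=20/7b +131.868ms=2/7b
12) 1450.549ms=22/7b +131.868ms=2/7b
13) 1582.418ms=24/7b +131.868ms=2/7b
14) 1714.286ms=26/7b +131.868ms=2/7b
15) 1846.154ms=4b +184.615ms=2/5b
16) 2030.769ms=22/5b +184.615ms=2/5b
17) 2215.385ms=24/5b +184.615ms=2/5b
18) 2400.0ms=26/5b +184.615ms=2/5b
19) 2584.615ms=28/5b +184.615ms=2/5b
Σ=6b of 6 (130bpm 2/4) — PASS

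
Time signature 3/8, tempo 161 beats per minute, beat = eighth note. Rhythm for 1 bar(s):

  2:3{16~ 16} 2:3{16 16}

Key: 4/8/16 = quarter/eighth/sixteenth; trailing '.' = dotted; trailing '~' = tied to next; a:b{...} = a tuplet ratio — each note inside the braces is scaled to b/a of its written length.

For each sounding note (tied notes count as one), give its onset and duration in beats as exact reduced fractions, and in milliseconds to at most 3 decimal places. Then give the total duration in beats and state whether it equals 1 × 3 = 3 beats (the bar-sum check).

1) 0.0ms=0b +559.006ms=3/2b
2) 559.006ms=3/2b +279.503ms=3/4b
3) 838.509ms=9/4b +279.503ms=3/4b
Σ=3b of 3 (161bpm 3/8) — PASS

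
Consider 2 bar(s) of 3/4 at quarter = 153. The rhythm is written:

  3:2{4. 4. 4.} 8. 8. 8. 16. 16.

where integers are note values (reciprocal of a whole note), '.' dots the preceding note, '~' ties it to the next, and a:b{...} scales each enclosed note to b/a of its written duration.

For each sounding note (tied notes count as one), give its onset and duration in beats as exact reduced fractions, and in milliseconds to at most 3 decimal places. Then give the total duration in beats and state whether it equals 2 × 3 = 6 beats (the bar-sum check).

1) 0.0ms=0b +392.157ms=1b
2) 392.157ms=1b +392.157ms=1b
3) 784.314ms=2b +392.157ms=1b
4) 1176.471ms=3b +294.118ms=3/4b
5) 1470.588ms=15/4b +294.118ms=3/4b
6) 1764.706ms=9/2b +294.118ms=3/4b
7) 2058.824ms=21/4b +147.059ms=3/8b
8) 2205.882ms=45/8b +147.059ms=3/8b
Σ=6b of 6 (153bpm 3/4) — PASS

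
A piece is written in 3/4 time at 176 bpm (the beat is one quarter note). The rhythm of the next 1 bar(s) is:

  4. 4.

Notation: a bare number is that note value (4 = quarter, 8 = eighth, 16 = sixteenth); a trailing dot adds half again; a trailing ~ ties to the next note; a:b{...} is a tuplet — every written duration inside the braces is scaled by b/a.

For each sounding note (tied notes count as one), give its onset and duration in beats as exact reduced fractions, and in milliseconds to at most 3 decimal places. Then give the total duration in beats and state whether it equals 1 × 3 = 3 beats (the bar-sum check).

1) 0.0ms=0b +511.364ms=3/2b
2) 511.364ms=3/2b +511.364ms=3/2b
Σ=3b of 3 (176bpm 3/4) — PASS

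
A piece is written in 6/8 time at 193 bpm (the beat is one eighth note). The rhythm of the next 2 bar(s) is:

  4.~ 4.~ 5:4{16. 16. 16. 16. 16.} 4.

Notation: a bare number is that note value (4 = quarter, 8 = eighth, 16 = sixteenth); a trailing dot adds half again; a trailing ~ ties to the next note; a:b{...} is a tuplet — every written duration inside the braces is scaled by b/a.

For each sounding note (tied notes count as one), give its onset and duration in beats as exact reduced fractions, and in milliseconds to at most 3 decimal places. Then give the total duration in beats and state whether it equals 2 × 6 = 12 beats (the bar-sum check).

1) 0.0ms=0b +2051.813ms=33/5b
2) 2051.813ms=33/5b +186.528ms=3/5b
3) 2238.342ms=36/5b +186.528ms=3/5b
4) 2424.87ms=39/5b +186.528ms=3/5b
5) 2611.399ms=42/5b +186.528ms=3/5b
6) 2797.927ms=9b +932.642ms=3b
Σ=12b of 12 (193bpm 6/8) — PASS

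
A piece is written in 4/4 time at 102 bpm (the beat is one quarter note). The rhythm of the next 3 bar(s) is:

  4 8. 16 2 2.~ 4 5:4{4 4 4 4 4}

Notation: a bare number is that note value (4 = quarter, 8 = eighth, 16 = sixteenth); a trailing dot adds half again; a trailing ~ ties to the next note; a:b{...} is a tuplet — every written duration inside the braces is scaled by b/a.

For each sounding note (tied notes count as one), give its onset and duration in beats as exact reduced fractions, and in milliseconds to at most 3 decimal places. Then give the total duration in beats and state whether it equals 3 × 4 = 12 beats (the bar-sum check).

1) 0.0ms=0b +588.235ms=1b
2) 588.235ms=1b +441.176ms=3/4b
3) 1029.412ms=7/4b +147.059ms=1/4b
4) 1176.471ms=2b +1176.471ms=2b
5) 2352.941ms=4b +2352.941ms=4b
6) 4705.882ms=8b +470.588ms=4/5b
7) 5176.471ms=44/5b +470.588ms=4/5b
8) 5647.059ms=48/5b +470.588ms=4/5b
9) 6117.647ms=52/5b +470.588ms=4/5b
10) 6588.235ms=56/5b +470.588ms=4/5b
Σ=12b of 12 (102bpm 4/4) — PASS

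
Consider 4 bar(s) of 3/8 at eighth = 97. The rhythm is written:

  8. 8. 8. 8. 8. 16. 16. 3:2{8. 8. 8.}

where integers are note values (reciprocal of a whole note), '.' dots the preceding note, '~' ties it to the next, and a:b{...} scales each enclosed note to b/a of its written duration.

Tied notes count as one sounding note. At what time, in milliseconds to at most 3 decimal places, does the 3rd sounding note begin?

1. 0.0ms @ 0 + 927.835ms (3/2)
2. 927.835ms @ 3/2 + 927.835ms (3/2)
3. 1855.67ms @ 3 + 927.835ms (3/2)
4. 2783.505ms @ 9/2 + 927.835ms (3/2)
5. 3711.34ms @ 6 + 927.835ms (3/2)
6. 4639.175ms @ 15/2 + 463.918ms (3/4)
7. 5103.093ms @ 33/4 + 463.918ms (3/4)
8. 5567.01ms @ 9 + 618.557ms (1)
9. 6185.567ms @ 10 + 618.557ms (1)
10. 6804.124ms @ 11 + 618.557ms (1)

note 3 onset = 3b = 1855.67ms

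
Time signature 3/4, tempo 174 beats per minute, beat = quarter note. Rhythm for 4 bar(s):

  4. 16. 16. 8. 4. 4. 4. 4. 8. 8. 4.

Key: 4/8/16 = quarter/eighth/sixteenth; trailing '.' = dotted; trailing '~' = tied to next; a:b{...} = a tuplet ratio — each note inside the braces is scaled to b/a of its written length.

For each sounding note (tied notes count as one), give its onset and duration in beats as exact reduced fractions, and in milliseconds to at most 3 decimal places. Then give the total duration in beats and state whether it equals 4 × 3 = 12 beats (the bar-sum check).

1) 0.0ms=0b +517.241ms=3/2b
2) 517.241ms=3/2b +129.31ms=3/8b
3) 646.552ms=15/8b +129.31ms=3/8b
4) 775.862ms=9/4b +258.621ms=3/4b
5) 1034.483ms=3b +517.241ms=3/2b
6) 1551.724ms=9/2b +517.241ms=3/2b
7) 2068.966ms=6b +517.241ms=3/2b
8) 2586.207ms=15/2b +517.241ms=3/2b
9) 3103.448ms=9b +258.621ms=3/4b
10) 3362.069ms=39/4b +258.621ms=3/4b
11) 3620.69ms=21/2b +517.241ms=3/2b
Σ=12b of 12 (174bpm 3/4) — PASS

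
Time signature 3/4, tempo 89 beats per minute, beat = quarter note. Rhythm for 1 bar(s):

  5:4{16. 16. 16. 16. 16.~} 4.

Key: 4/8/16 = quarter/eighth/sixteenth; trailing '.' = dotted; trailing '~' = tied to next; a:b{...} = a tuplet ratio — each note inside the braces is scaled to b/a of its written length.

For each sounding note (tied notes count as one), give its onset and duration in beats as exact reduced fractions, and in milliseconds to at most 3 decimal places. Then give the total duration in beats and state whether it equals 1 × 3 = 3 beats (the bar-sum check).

1) 0.0ms=0b +202.247ms=3/10b
2) 202.247ms=3/10b +202.247ms=3/10b
3) 404.494ms=3/5b +202.247ms=3/10b
4) 606.742ms=9/10b +202.247ms=3/10b
5) 808.989ms=6/5b +1213.483ms=9/5b
Σ=3b of 3 (89bpm 3/4) — PASS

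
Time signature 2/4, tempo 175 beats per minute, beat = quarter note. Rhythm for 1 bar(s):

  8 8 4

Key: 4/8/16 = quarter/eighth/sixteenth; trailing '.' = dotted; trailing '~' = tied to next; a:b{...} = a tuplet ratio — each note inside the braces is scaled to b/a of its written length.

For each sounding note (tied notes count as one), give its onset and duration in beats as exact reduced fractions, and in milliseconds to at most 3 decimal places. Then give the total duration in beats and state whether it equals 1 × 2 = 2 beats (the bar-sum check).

1) 0.0ms=0b +171.429ms=1/2b
2) 171.429ms=1/2b +171.429ms=1/2b
3) 342.857ms=1b +342.857ms=1b
Σ=2b of 2 (175bpm 2/4) — PASS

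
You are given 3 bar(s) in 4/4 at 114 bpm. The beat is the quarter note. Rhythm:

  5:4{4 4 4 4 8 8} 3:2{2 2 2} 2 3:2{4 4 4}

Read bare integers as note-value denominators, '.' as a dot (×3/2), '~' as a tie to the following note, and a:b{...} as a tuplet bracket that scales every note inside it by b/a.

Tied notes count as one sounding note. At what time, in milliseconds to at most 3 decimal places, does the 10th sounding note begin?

note 10 onset = 8b = 4210.526ms

1. 0.0ms @ 0 + 421.053ms (4/5)
2. 421.053ms @ 4/5 + 421.053ms (4/5)
3. 842.105ms @ 8/5 + 421.053ms (4/5)
4. 1263.158ms @ 12/5 + 421.053ms (4/5)
5. 1684.211ms @ 16/5 + 210.526ms (2/5)
6. 1894.737ms @ 18/5 + 210.526ms (2/5)
7. 2105.263ms @ 4 + 701.754ms (4/3)
8. 2807.018ms @ 16/3 + 701.754ms (4/3)
9. 3508.772ms @ 20/3 + 701.754ms (4/3)
10. 4210.526ms @ 8 + 1052.632ms (2)
11. 5263.158ms @ 10 + 350.877ms (2/3)
12. 5614.035ms @ 32/3 + 350.877ms (2/3)
13. 5964.912ms @ 34/3 + 350.877ms (2/3)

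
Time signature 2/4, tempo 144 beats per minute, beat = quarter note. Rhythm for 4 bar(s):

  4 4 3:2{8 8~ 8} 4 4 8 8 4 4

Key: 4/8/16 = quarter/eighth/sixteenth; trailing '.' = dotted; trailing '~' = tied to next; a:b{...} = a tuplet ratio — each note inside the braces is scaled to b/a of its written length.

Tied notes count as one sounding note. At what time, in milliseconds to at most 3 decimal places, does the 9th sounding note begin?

1. 0.0ms @ 0 + 416.667ms (1)
2. 416.667ms @ 1 + 416.667ms (1)
3. 833.333ms @ 2 + 138.889ms (1/3)
4. 972.222ms @ 7/3 + 277.778ms (2/3)
5. 1250.0ms @ 3 + 416.667ms (1)
6. 1666.667ms @ 4 + 416.667ms (1)
7. 2083.333ms @ 5 + 208.333ms (1/2)
8. 2291.667ms @ 11/2 + 208.333ms (1/2)
9. 2500.0ms @ 6 + 416.667ms (1)
10. 2916.667ms @ 7 + 416.667ms (1)

note 9 onset = 6b = 2500.0ms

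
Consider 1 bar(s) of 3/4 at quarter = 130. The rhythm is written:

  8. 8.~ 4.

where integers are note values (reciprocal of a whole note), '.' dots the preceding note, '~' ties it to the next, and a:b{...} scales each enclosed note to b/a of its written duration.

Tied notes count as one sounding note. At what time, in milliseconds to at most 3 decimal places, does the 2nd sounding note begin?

note 2 onset = 3/4b = 346.154ms

1. 0.0ms @ 0 + 346.154ms (3/4)
2. 346.154ms @ 3/4 + 1038.462ms (9/4)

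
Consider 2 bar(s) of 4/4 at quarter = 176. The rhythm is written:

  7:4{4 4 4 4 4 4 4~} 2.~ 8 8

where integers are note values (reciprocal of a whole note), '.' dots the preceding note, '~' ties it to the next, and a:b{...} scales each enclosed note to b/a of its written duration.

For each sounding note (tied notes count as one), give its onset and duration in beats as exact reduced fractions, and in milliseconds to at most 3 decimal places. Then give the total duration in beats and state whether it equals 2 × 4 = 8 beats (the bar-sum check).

1) 0.0ms=0b +194.805ms=4/7b
2) 194.805ms=4/7b +194.805ms=4/7b
3) 389.61ms=8/7b +194.805ms=4/7b
4) 584.416ms=12/7b +194.805ms=4/7b
5) 779.221ms=16/7b +194.805ms=4/7b
6) 974.026ms=20/7b +194.805ms=4/7b
7) 1168.831ms=24/7b +1387.987ms=57/14b
8) 2556.818ms=15/2b +170.455ms=1/2b
Σ=8b of 8 (176bpm 4/4) — PASS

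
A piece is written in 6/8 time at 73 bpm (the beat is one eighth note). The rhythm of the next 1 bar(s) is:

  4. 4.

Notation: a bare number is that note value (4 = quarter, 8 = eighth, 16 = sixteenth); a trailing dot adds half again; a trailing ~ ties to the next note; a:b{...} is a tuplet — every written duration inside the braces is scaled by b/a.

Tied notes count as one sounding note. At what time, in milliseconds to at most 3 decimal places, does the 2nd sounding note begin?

1. 0.0ms @ 0 + 2465.753ms (3)
2. 2465.753ms @ 3 + 2465.753ms (3)

note 2 onset = 3b = 2465.753ms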